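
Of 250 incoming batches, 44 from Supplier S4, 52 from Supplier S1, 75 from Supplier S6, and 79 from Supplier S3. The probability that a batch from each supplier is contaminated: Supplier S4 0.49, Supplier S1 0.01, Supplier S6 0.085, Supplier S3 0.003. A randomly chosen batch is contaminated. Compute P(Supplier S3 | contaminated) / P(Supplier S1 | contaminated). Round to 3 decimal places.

Compute prior × likelihood for every hypothesis:
  Supplier S4: 0.176 × 0.49 = 0.08624
  Supplier S1: 0.208 × 0.01 = 0.00208
  Supplier S6: 0.3 × 0.085 = 0.0255
  Supplier S3: 0.316 × 0.003 = 0.000948
Total = 0.114768.
The ratio is 0.000948 / 0.00208 (the normalizer cancels) = 0.456.

0.456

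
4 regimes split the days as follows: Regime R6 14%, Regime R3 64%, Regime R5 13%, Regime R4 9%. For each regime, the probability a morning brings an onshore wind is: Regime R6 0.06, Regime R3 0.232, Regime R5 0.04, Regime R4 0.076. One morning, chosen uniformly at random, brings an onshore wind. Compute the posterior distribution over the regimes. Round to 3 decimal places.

Regime R6 0.050, Regime R3 0.879, Regime R5 0.031, Regime R4 0.040

Unnormalized posteriors (prior × likelihood):
  Regime R6: 0.14 × 0.06 = 0.0084
  Regime R3: 0.64 × 0.232 = 0.14848
  Regime R5: 0.13 × 0.04 = 0.0052
  Regime R4: 0.09 × 0.076 = 0.00684
Total = 0.16892.
P(Regime R6 | onshore) = 0.0084/0.16892 ≈ 0.050
P(Regime R3 | onshore) = 0.14848/0.16892 ≈ 0.879
P(Regime R5 | onshore) = 0.0052/0.16892 ≈ 0.031
P(Regime R4 | onshore) = 0.00684/0.16892 ≈ 0.040
(Check: 0.050+0.879+0.031+0.040 = 1.000.)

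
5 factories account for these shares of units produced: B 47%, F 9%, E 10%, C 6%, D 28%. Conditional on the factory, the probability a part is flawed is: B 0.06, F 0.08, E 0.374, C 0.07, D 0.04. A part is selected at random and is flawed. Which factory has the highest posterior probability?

E

By Bayes' rule, posterior ∝ prior × likelihood:
  B: 0.47 × 0.06 = 0.0282
  F: 0.09 × 0.08 = 0.0072
  E: 0.1 × 0.374 = 0.0374
  C: 0.06 × 0.07 = 0.0042
  D: 0.28 × 0.04 = 0.0112
Normalizing constant = 0.0882.
Largest term belongs to E, so E is most probable.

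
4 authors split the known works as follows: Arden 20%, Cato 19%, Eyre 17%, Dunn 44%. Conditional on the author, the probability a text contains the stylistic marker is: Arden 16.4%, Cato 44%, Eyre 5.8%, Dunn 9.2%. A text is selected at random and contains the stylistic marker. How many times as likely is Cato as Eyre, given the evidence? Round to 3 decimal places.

Unnormalized posteriors (prior × likelihood):
  Arden: 0.2 × 0.164 = 0.0328
  Cato: 0.19 × 0.44 = 0.0836
  Eyre: 0.17 × 0.058 = 0.00986
  Dunn: 0.44 × 0.092 = 0.04048
Total = 0.16674.
The ratio is 0.0836 / 0.00986 (the normalizer cancels) = 8.479.

8.479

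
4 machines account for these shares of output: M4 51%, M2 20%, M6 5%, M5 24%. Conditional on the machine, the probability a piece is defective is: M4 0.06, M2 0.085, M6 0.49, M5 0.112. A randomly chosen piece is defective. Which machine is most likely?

By Bayes' rule, posterior ∝ prior × likelihood:
  M4: 0.51 × 0.06 = 0.0306
  M2: 0.2 × 0.085 = 0.017
  M6: 0.05 × 0.49 = 0.0245
  M5: 0.24 × 0.112 = 0.02688
Normalizing constant = 0.09898.
Largest term belongs to M4, so M4 is most probable.

M4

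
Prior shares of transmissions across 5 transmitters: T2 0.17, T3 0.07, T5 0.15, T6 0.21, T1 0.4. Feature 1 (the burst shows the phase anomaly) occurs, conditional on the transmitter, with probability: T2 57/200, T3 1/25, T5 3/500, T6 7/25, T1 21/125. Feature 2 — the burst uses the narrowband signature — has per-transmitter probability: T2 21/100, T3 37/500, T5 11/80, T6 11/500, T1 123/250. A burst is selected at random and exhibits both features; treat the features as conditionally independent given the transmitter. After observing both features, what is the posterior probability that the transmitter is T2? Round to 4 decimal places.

0.2268

Compute prior × likelihood for every hypothesis:
  T2: 0.17 × 0.285 × 0.21 = 0.0101745
  T3: 0.07 × 0.04 × 0.074 = 0.0002072
  T5: 0.15 × 0.006 × 0.1375 = 0.00012375
  T6: 0.21 × 0.28 × 0.022 = 0.0012936
  T1: 0.4 × 0.168 × 0.492 = 0.0330624
Sum = 0.04486145.
P(T2 | evidence) = 0.0101745 / 0.04486145 ≈ 0.2268.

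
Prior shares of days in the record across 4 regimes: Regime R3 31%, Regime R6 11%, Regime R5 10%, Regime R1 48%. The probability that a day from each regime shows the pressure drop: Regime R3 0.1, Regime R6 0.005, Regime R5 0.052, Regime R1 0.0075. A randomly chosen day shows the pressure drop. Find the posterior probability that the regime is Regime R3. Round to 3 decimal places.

Compute prior × likelihood for every hypothesis:
  Regime R3: 0.31 × 0.1 = 0.031
  Regime R6: 0.11 × 0.005 = 0.00055
  Regime R5: 0.1 × 0.052 = 0.0052
  Regime R1: 0.48 × 0.0075 = 0.0036
Normalizing constant = 0.04035.
P(Regime R3 | evidence) = 0.031 / 0.04035 ≈ 0.768.

0.768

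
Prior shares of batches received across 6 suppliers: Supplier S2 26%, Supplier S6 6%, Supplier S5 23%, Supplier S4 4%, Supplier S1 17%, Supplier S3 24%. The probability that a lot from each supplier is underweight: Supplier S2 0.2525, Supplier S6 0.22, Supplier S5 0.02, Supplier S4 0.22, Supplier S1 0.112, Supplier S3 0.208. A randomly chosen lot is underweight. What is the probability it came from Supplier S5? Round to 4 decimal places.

Compute prior × likelihood for every hypothesis:
  Supplier S2: 0.26 × 0.2525 = 0.06565
  Supplier S6: 0.06 × 0.22 = 0.0132
  Supplier S5: 0.23 × 0.02 = 0.0046
  Supplier S4: 0.04 × 0.22 = 0.0088
  Supplier S1: 0.17 × 0.112 = 0.01904
  Supplier S3: 0.24 × 0.208 = 0.04992
Sum = 0.16121.
P(Supplier S5 | evidence) = 0.0046 / 0.16121 ≈ 0.0285.

0.0285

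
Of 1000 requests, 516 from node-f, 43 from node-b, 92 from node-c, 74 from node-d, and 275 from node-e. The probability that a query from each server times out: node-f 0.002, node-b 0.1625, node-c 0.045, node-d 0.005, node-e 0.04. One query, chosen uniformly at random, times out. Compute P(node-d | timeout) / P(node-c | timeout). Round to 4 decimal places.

By Bayes' rule, posterior ∝ prior × likelihood:
  node-f: 0.516 × 0.002 = 0.001032
  node-b: 0.043 × 0.1625 = 0.0069875
  node-c: 0.092 × 0.045 = 0.00414
  node-d: 0.074 × 0.005 = 0.00037
  node-e: 0.275 × 0.04 = 0.011
Normalizing constant = 0.0235295.
The ratio is 0.00037 / 0.00414 (the normalizer cancels) = 0.0894.

0.0894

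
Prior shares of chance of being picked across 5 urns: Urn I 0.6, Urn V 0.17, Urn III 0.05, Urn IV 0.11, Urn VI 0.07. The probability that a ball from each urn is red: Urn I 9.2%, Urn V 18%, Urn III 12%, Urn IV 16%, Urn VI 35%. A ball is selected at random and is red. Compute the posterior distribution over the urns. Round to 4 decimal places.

Urn I 0.4122, Urn V 0.2285, Urn III 0.0448, Urn IV 0.1314, Urn VI 0.1830

Compute prior × likelihood for every hypothesis:
  Urn I: 0.6 × 0.092 = 0.0552
  Urn V: 0.17 × 0.18 = 0.0306
  Urn III: 0.05 × 0.12 = 0.006
  Urn IV: 0.11 × 0.16 = 0.0176
  Urn VI: 0.07 × 0.35 = 0.0245
Total = 0.1339.
P(Urn I | red) = 0.0552/0.1339 ≈ 0.4122
P(Urn V | red) = 0.0306/0.1339 ≈ 0.2285
P(Urn III | red) = 0.006/0.1339 ≈ 0.0448
P(Urn IV | red) = 0.0176/0.1339 ≈ 0.1314
P(Urn VI | red) = 0.0245/0.1339 ≈ 0.1830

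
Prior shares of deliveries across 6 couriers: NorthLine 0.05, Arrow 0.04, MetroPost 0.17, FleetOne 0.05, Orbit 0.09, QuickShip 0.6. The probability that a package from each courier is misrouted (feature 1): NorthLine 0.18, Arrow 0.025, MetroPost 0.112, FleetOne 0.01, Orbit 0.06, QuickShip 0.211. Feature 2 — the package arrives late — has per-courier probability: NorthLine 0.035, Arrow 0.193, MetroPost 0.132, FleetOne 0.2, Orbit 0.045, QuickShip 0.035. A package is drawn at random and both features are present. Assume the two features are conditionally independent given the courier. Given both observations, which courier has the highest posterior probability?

QuickShip

Compute prior × likelihood for every hypothesis:
  NorthLine: 0.05 × 0.18 × 0.035 = 0.000315
  Arrow: 0.04 × 0.025 × 0.193 = 0.000193
  MetroPost: 0.17 × 0.112 × 0.132 = 0.00251328
  FleetOne: 0.05 × 0.01 × 0.2 = 0.0001
  Orbit: 0.09 × 0.06 × 0.045 = 0.000243
  QuickShip: 0.6 × 0.211 × 0.035 = 0.004431
Total = 0.00779528.
Largest term belongs to QuickShip, so QuickShip is most probable.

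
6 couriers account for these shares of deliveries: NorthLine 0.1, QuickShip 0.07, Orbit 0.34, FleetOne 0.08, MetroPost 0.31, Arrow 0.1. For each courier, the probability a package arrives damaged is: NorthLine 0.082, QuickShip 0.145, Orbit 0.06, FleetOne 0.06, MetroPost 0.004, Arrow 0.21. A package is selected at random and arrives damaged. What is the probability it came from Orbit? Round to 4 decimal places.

0.3101

Unnormalized posteriors (prior × likelihood):
  NorthLine: 0.1 × 0.082 = 0.0082
  QuickShip: 0.07 × 0.145 = 0.01015
  Orbit: 0.34 × 0.06 = 0.0204
  FleetOne: 0.08 × 0.06 = 0.0048
  MetroPost: 0.31 × 0.004 = 0.00124
  Arrow: 0.1 × 0.21 = 0.021
Total = 0.06579.
P(Orbit | evidence) = 0.0204 / 0.06579 ≈ 0.3101.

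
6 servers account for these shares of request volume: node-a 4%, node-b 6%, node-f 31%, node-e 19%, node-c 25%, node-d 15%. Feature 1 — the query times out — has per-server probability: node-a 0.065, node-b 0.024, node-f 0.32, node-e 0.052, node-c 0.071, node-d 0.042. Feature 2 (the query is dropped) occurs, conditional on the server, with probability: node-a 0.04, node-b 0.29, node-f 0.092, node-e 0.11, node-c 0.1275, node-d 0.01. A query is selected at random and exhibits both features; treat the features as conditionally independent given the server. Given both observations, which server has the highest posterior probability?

Prior × likelihood for each hypothesis:
  node-a: 0.04 × 0.065 × 0.04 = 0.000104
  node-b: 0.06 × 0.024 × 0.29 = 0.0004176
  node-f: 0.31 × 0.32 × 0.092 = 0.0091264
  node-e: 0.19 × 0.052 × 0.11 = 0.0010868
  node-c: 0.25 × 0.071 × 0.1275 = 0.002263125
  node-d: 0.15 × 0.042 × 0.01 = 0.000063
Normalizing constant = 0.013060925.
Largest term belongs to node-f, so node-f is most probable.

node-f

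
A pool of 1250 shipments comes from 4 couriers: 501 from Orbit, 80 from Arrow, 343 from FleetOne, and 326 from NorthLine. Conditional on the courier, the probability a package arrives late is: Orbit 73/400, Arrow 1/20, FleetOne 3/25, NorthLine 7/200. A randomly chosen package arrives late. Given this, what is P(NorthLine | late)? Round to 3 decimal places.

By Bayes' rule, posterior ∝ prior × likelihood:
  Orbit: 0.4008 × 0.1825 = 0.073146
  Arrow: 0.064 × 0.05 = 0.0032
  FleetOne: 0.2744 × 0.12 = 0.032928
  NorthLine: 0.2608 × 0.035 = 0.009128
Normalizing constant = 0.118402.
P(NorthLine | evidence) = 0.009128 / 0.118402 ≈ 0.077.

0.077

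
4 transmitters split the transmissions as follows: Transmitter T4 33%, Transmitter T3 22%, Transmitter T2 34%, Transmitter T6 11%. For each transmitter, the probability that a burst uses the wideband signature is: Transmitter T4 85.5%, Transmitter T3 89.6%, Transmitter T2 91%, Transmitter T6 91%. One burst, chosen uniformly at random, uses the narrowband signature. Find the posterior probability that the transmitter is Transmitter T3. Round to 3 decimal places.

Taking complements, P(narrowband | each) = Transmitter T4 0.145, Transmitter T3 0.104, Transmitter T2 0.09, Transmitter T6 0.09.
By Bayes' rule, posterior ∝ prior × likelihood:
  Transmitter T4: 0.33 × 0.145 = 0.04785
  Transmitter T3: 0.22 × 0.104 = 0.02288
  Transmitter T2: 0.34 × 0.09 = 0.0306
  Transmitter T6: 0.11 × 0.09 = 0.0099
Total = 0.11123.
P(Transmitter T3 | evidence) = 0.02288 / 0.11123 ≈ 0.206.

0.206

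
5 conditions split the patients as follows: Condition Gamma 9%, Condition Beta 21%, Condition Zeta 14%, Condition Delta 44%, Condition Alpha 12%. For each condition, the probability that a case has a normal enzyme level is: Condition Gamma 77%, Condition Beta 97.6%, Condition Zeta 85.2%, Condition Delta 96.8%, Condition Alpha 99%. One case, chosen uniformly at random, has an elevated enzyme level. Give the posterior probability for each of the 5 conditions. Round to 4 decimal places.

Taking complements, P(elevated | each) = Condition Gamma 0.23, Condition Beta 0.024, Condition Zeta 0.148, Condition Delta 0.032, Condition Alpha 0.01.
Compute prior × likelihood for every hypothesis:
  Condition Gamma: 0.09 × 0.23 = 0.0207
  Condition Beta: 0.21 × 0.024 = 0.00504
  Condition Zeta: 0.14 × 0.148 = 0.02072
  Condition Delta: 0.44 × 0.032 = 0.01408
  Condition Alpha: 0.12 × 0.01 = 0.0012
Total = 0.06174.
P(Condition Gamma | elevated) = 0.0207/0.06174 ≈ 0.3353
P(Condition Beta | elevated) = 0.00504/0.06174 ≈ 0.0816
P(Condition Zeta | elevated) = 0.02072/0.06174 ≈ 0.3356
P(Condition Delta | elevated) = 0.01408/0.06174 ≈ 0.2281
P(Condition Alpha | elevated) = 0.0012/0.06174 ≈ 0.0194

Condition Gamma 0.3353, Condition Beta 0.0816, Condition Zeta 0.3356, Condition Delta 0.2281, Condition Alpha 0.0194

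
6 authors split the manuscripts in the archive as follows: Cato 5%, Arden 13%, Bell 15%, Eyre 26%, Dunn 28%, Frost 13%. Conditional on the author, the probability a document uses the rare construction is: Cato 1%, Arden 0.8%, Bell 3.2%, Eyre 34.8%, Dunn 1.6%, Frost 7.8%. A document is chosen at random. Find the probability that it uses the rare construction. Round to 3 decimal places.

0.111

Unnormalized posteriors (prior × likelihood):
  Cato: 0.05 × 0.01 = 0.0005
  Arden: 0.13 × 0.008 = 0.00104
  Bell: 0.15 × 0.032 = 0.0048
  Eyre: 0.26 × 0.348 = 0.09048
  Dunn: 0.28 × 0.016 = 0.00448
  Frost: 0.13 × 0.078 = 0.01014
P(rare-form) = 0.0005 + 0.00104 + 0.0048 + 0.09048 + 0.00448 + 0.01014 = 0.11144 → 0.111.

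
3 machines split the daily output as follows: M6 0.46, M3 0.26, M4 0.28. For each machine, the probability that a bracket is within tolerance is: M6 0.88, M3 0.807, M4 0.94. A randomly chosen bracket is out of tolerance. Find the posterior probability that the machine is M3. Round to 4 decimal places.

Taking complements, P(oversize | each) = M6 0.12, M3 0.193, M4 0.06.
Unnormalized posteriors (prior × likelihood):
  M6: 0.46 × 0.12 = 0.0552
  M3: 0.26 × 0.193 = 0.05018
  M4: 0.28 × 0.06 = 0.0168
Normalizing constant = 0.12218.
P(M3 | evidence) = 0.05018 / 0.12218 ≈ 0.4107.

0.4107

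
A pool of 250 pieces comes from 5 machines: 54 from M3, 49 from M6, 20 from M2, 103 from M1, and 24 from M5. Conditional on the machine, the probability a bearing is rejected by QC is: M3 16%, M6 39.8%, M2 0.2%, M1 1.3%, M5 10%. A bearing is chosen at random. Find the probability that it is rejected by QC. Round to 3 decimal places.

Compute prior × likelihood for every hypothesis:
  M3: 0.216 × 0.16 = 0.03456
  M6: 0.196 × 0.398 = 0.078008
  M2: 0.08 × 0.002 = 0.00016
  M1: 0.412 × 0.013 = 0.005356
  M5: 0.096 × 0.1 = 0.0096
P(rejected) = 0.03456 + 0.078008 + 0.00016 + 0.005356 + 0.0096 = 0.127684 → 0.128.

0.128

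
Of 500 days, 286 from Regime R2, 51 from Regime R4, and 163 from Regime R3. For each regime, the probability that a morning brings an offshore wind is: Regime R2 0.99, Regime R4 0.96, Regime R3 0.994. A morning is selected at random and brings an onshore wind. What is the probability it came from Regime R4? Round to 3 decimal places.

0.347

Taking complements, P(onshore | each) = Regime R2 0.01, Regime R4 0.04, Regime R3 0.006.
Compute prior × likelihood for every hypothesis:
  Regime R2: 0.572 × 0.01 = 0.00572
  Regime R4: 0.102 × 0.04 = 0.00408
  Regime R3: 0.326 × 0.006 = 0.001956
Sum = 0.011756.
P(Regime R4 | evidence) = 0.00408 / 0.011756 ≈ 0.347.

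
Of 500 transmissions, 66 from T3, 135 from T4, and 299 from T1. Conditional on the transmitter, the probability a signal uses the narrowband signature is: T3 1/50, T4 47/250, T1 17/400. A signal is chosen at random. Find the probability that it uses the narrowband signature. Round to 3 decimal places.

Compute prior × likelihood for every hypothesis:
  T3: 0.132 × 0.02 = 0.00264
  T4: 0.27 × 0.188 = 0.05076
  T1: 0.598 × 0.0425 = 0.025415
P(narrowband) = 0.00264 + 0.05076 + 0.025415 = 0.078815 → 0.079.

0.079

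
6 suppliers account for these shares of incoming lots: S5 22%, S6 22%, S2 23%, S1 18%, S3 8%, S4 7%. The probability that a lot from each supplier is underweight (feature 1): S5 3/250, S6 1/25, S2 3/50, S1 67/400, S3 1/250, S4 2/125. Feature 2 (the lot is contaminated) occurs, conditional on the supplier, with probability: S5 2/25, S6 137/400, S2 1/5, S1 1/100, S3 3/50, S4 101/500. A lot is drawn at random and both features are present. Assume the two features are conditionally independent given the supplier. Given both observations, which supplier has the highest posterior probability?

S6

By Bayes' rule, posterior ∝ prior × likelihood:
  S5: 0.22 × 0.012 × 0.08 = 0.0002112
  S6: 0.22 × 0.04 × 0.3425 = 0.003014
  S2: 0.23 × 0.06 × 0.2 = 0.00276
  S1: 0.18 × 0.1675 × 0.01 = 0.0003015
  S3: 0.08 × 0.004 × 0.06 = 0.0000192
  S4: 0.07 × 0.016 × 0.202 = 0.00022624
Total = 0.00653214.
Largest term belongs to S6, so S6 is most probable.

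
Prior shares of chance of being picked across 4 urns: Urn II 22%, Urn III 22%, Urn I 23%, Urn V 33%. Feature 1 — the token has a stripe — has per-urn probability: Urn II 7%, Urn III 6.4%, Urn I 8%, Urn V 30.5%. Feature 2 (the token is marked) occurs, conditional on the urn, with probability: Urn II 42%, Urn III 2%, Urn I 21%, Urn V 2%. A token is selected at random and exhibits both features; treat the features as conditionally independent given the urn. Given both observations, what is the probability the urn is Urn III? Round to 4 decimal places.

By Bayes' rule, posterior ∝ prior × likelihood:
  Urn II: 0.22 × 0.07 × 0.42 = 0.006468
  Urn III: 0.22 × 0.064 × 0.02 = 0.0002816
  Urn I: 0.23 × 0.08 × 0.21 = 0.003864
  Urn V: 0.33 × 0.305 × 0.02 = 0.002013
Total = 0.0126266.
P(Urn III | evidence) = 0.0002816 / 0.0126266 ≈ 0.0223.

0.0223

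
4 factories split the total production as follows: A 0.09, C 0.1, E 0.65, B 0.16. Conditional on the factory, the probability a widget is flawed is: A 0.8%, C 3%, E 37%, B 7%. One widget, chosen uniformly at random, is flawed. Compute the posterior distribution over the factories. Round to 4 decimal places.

Prior × likelihood for each hypothesis:
  A: 0.09 × 0.008 = 0.00072
  C: 0.1 × 0.03 = 0.003
  E: 0.65 × 0.37 = 0.2405
  B: 0.16 × 0.07 = 0.0112
Total = 0.25542.
P(A | flawed) = 0.00072/0.25542 ≈ 0.0028
P(C | flawed) = 0.003/0.25542 ≈ 0.0117
P(E | flawed) = 0.2405/0.25542 ≈ 0.9416
P(B | flawed) = 0.0112/0.25542 ≈ 0.0438

A 0.0028, C 0.0117, E 0.9416, B 0.0438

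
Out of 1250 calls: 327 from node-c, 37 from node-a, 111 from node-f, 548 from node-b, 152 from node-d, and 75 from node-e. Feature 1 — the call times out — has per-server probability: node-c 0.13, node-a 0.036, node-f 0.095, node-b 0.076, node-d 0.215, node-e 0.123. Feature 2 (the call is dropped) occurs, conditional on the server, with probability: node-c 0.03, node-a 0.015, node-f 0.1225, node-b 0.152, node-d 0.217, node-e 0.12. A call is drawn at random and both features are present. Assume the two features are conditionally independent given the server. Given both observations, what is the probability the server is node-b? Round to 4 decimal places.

0.3699

Compute prior × likelihood for every hypothesis:
  node-c: 0.2616 × 0.13 × 0.03 = 0.00102024
  node-a: 0.0296 × 0.036 × 0.015 = 0.000015984
  node-f: 0.0888 × 0.095 × 0.1225 = 0.00103341
  node-b: 0.4384 × 0.076 × 0.152 = 0.0050643968
  node-d: 0.1216 × 0.215 × 0.217 = 0.005673248
  node-e: 0.06 × 0.123 × 0.12 = 0.0008856
Normalizing constant = 0.0136928788.
P(node-b | evidence) = 0.0050643968 / 0.0136928788 ≈ 0.3699.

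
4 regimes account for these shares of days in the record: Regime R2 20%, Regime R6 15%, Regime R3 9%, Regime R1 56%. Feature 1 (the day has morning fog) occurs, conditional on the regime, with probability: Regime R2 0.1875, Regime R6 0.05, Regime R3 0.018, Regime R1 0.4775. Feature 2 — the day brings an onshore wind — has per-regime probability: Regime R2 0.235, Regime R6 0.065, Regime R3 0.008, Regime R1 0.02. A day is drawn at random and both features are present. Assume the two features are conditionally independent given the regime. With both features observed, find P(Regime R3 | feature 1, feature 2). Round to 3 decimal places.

By Bayes' rule, posterior ∝ prior × likelihood:
  Regime R2: 0.2 × 0.1875 × 0.235 = 0.0088125
  Regime R6: 0.15 × 0.05 × 0.065 = 0.0004875
  Regime R3: 0.09 × 0.018 × 0.008 = 0.00001296
  Regime R1: 0.56 × 0.4775 × 0.02 = 0.005348
Sum = 0.01466096.
P(Regime R3 | evidence) = 0.00001296 / 0.01466096 ≈ 0.001.

0.001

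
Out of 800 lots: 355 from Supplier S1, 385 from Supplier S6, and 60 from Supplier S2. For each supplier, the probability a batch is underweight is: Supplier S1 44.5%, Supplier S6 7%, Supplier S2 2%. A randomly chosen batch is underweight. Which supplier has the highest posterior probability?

Supplier S1

Prior × likelihood for each hypothesis:
  Supplier S1: 0.44375 × 0.445 = 0.19746875
  Supplier S6: 0.48125 × 0.07 = 0.0336875
  Supplier S2: 0.075 × 0.02 = 0.0015
Normalizing constant = 0.23265625.
Largest term belongs to Supplier S1, so Supplier S1 is most probable.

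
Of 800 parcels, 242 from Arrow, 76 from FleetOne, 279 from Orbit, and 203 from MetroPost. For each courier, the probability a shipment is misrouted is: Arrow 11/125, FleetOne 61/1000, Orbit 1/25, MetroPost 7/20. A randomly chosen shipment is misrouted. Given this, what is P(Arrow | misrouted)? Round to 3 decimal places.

Unnormalized posteriors (prior × likelihood):
  Arrow: 0.3025 × 0.088 = 0.02662
  FleetOne: 0.095 × 0.061 = 0.005795
  Orbit: 0.34875 × 0.04 = 0.01395
  MetroPost: 0.25375 × 0.35 = 0.0888125
Normalizing constant = 0.1351775.
P(Arrow | evidence) = 0.02662 / 0.1351775 ≈ 0.197.

0.197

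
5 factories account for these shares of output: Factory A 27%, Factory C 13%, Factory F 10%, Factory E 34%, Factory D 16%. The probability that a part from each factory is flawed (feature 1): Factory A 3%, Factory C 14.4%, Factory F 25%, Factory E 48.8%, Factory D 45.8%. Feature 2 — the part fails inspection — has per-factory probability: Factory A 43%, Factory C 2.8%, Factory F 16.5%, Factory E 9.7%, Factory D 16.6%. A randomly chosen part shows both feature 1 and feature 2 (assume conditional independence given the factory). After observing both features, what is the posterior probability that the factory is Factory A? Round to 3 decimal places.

Prior × likelihood for each hypothesis:
  Factory A: 0.27 × 0.03 × 0.43 = 0.003483
  Factory C: 0.13 × 0.144 × 0.028 = 0.00052416
  Factory F: 0.1 × 0.25 × 0.165 = 0.004125
  Factory E: 0.34 × 0.488 × 0.097 = 0.01609424
  Factory D: 0.16 × 0.458 × 0.166 = 0.01216448
Sum = 0.03639088.
P(Factory A | evidence) = 0.003483 / 0.03639088 ≈ 0.096.

0.096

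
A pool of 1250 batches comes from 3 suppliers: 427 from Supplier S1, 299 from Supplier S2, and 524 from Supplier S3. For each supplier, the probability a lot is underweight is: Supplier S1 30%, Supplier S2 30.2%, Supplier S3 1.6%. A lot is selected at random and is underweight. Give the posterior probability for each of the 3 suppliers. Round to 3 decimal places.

Prior × likelihood for each hypothesis:
  Supplier S1: 0.3416 × 0.3 = 0.10248
  Supplier S2: 0.2392 × 0.302 = 0.0722384
  Supplier S3: 0.4192 × 0.016 = 0.0067072
Sum = 0.1814256.
P(Supplier S1 | underweight) = 0.10248/0.1814256 ≈ 0.565
P(Supplier S2 | underweight) = 0.0722384/0.1814256 ≈ 0.398
P(Supplier S3 | underweight) = 0.0067072/0.1814256 ≈ 0.037
(Check: 0.565+0.398+0.037 = 1.000.)

Supplier S1 0.565, Supplier S2 0.398, Supplier S3 0.037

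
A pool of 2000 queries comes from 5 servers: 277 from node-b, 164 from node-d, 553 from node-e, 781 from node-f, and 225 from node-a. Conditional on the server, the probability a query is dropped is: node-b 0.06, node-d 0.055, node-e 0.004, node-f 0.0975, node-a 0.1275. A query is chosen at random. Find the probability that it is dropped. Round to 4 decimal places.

0.0663

Prior × likelihood for each hypothesis:
  node-b: 0.1385 × 0.06 = 0.00831
  node-d: 0.082 × 0.055 = 0.00451
  node-e: 0.2765 × 0.004 = 0.001106
  node-f: 0.3905 × 0.0975 = 0.03807375
  node-a: 0.1125 × 0.1275 = 0.01434375
P(dropped) = 0.00831 + 0.00451 + 0.001106 + 0.03807375 + 0.01434375 = 0.0663435 → 0.0663.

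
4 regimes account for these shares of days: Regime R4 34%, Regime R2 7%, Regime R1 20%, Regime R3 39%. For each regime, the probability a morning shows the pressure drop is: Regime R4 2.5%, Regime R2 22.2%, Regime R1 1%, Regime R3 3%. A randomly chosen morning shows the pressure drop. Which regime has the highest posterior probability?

Regime R2

Prior × likelihood for each hypothesis:
  Regime R4: 0.34 × 0.025 = 0.0085
  Regime R2: 0.07 × 0.222 = 0.01554
  Regime R1: 0.2 × 0.01 = 0.002
  Regime R3: 0.39 × 0.03 = 0.0117
Total = 0.03774.
Largest term belongs to Regime R2, so Regime R2 is most probable.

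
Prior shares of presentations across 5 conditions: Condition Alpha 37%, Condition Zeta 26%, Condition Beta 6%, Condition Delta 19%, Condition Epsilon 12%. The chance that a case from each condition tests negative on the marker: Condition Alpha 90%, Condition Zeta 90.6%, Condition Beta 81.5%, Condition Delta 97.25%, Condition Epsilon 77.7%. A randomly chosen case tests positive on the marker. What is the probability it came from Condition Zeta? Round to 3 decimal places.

Taking complements, P(marker-positive | each) = Condition Alpha 0.1, Condition Zeta 0.094, Condition Beta 0.185, Condition Delta 0.0275, Condition Epsilon 0.223.
By Bayes' rule, posterior ∝ prior × likelihood:
  Condition Alpha: 0.37 × 0.1 = 0.037
  Condition Zeta: 0.26 × 0.094 = 0.02444
  Condition Beta: 0.06 × 0.185 = 0.0111
  Condition Delta: 0.19 × 0.0275 = 0.005225
  Condition Epsilon: 0.12 × 0.223 = 0.02676
Normalizing constant = 0.104525.
P(Condition Zeta | evidence) = 0.02444 / 0.104525 ≈ 0.234.

0.234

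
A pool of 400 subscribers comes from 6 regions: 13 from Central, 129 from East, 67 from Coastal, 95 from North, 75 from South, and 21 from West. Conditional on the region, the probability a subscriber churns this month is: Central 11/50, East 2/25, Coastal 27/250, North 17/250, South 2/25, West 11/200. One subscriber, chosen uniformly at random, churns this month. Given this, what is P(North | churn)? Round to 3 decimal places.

Prior × likelihood for each hypothesis:
  Central: 0.0325 × 0.22 = 0.00715
  East: 0.3225 × 0.08 = 0.0258
  Coastal: 0.1675 × 0.108 = 0.01809
  North: 0.2375 × 0.068 = 0.01615
  South: 0.1875 × 0.08 = 0.015
  West: 0.0525 × 0.055 = 0.0028875
Sum = 0.0850775.
P(North | evidence) = 0.01615 / 0.0850775 ≈ 0.190.

0.190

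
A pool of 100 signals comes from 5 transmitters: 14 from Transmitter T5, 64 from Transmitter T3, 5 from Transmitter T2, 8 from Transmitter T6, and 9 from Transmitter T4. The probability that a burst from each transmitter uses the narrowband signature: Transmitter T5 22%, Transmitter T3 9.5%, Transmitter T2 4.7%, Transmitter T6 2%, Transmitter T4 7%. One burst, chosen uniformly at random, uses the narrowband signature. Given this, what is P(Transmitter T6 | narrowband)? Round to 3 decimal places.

0.016

Compute prior × likelihood for every hypothesis:
  Transmitter T5: 0.14 × 0.22 = 0.0308
  Transmitter T3: 0.64 × 0.095 = 0.0608
  Transmitter T2: 0.05 × 0.047 = 0.00235
  Transmitter T6: 0.08 × 0.02 = 0.0016
  Transmitter T4: 0.09 × 0.07 = 0.0063
Normalizing constant = 0.10185.
P(Transmitter T6 | evidence) = 0.0016 / 0.10185 ≈ 0.016.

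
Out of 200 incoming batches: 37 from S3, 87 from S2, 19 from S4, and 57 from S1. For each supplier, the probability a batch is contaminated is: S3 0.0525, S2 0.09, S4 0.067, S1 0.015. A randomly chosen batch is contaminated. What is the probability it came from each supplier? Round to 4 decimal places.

S3 0.1632, S2 0.6580, S4 0.1070, S1 0.0718

Compute prior × likelihood for every hypothesis:
  S3: 0.185 × 0.0525 = 0.0097125
  S2: 0.435 × 0.09 = 0.03915
  S4: 0.095 × 0.067 = 0.006365
  S1: 0.285 × 0.015 = 0.004275
Sum = 0.0595025.
P(S3 | contaminated) = 0.0097125/0.0595025 ≈ 0.1632
P(S2 | contaminated) = 0.03915/0.0595025 ≈ 0.6580
P(S4 | contaminated) = 0.006365/0.0595025 ≈ 0.1070
P(S1 | contaminated) = 0.004275/0.0595025 ≈ 0.0718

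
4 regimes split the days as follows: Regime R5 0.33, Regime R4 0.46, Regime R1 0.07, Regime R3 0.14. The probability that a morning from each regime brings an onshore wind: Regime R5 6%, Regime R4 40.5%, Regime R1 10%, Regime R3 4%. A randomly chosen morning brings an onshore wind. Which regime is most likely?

Regime R4

Unnormalized posteriors (prior × likelihood):
  Regime R5: 0.33 × 0.06 = 0.0198
  Regime R4: 0.46 × 0.405 = 0.1863
  Regime R1: 0.07 × 0.1 = 0.007
  Regime R3: 0.14 × 0.04 = 0.0056
Total = 0.2187.
Largest term belongs to Regime R4, so Regime R4 is most probable.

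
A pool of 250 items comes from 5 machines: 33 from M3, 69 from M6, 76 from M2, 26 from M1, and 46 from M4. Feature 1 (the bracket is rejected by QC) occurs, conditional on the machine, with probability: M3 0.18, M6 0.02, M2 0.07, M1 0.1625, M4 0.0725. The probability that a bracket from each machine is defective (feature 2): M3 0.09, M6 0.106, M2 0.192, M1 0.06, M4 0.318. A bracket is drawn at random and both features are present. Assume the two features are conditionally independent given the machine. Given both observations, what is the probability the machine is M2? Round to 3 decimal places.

0.339

Unnormalized posteriors (prior × likelihood):
  M3: 0.132 × 0.18 × 0.09 = 0.0021384
  M6: 0.276 × 0.02 × 0.106 = 0.00058512
  M2: 0.304 × 0.07 × 0.192 = 0.00408576
  M1: 0.104 × 0.1625 × 0.06 = 0.001014
  M4: 0.184 × 0.0725 × 0.318 = 0.00424212
Sum = 0.0120654.
P(M2 | evidence) = 0.00408576 / 0.0120654 ≈ 0.339.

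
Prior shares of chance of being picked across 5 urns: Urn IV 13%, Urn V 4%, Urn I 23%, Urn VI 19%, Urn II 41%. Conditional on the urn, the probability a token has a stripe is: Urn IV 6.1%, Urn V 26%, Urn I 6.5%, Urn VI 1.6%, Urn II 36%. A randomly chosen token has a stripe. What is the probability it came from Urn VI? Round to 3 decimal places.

By Bayes' rule, posterior ∝ prior × likelihood:
  Urn IV: 0.13 × 0.061 = 0.00793
  Urn V: 0.04 × 0.26 = 0.0104
  Urn I: 0.23 × 0.065 = 0.01495
  Urn VI: 0.19 × 0.016 = 0.00304
  Urn II: 0.41 × 0.36 = 0.1476
Total = 0.18392.
P(Urn VI | evidence) = 0.00304 / 0.18392 ≈ 0.017.

0.017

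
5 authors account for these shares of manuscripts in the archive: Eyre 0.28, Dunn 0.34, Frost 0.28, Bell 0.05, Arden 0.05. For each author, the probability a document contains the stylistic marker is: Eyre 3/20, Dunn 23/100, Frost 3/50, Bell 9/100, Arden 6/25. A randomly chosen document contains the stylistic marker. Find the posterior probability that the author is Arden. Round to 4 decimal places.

Prior × likelihood for each hypothesis:
  Eyre: 0.28 × 0.15 = 0.042
  Dunn: 0.34 × 0.23 = 0.0782
  Frost: 0.28 × 0.06 = 0.0168
  Bell: 0.05 × 0.09 = 0.0045
  Arden: 0.05 × 0.24 = 0.012
Sum = 0.1535.
P(Arden | evidence) = 0.012 / 0.1535 ≈ 0.0782.

0.0782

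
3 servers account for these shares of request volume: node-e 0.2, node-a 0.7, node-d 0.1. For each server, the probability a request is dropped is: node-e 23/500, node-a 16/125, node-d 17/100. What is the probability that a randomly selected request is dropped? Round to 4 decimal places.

By Bayes' rule, posterior ∝ prior × likelihood:
  node-e: 0.2 × 0.046 = 0.0092
  node-a: 0.7 × 0.128 = 0.0896
  node-d: 0.1 × 0.17 = 0.017
P(dropped) = 0.0092 + 0.0896 + 0.017 = 0.1158 → 0.1158.

0.1158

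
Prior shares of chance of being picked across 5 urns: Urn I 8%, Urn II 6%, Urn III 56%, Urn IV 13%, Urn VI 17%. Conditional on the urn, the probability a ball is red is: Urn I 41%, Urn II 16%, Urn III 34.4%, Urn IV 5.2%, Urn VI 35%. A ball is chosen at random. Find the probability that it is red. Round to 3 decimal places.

0.301

Prior × likelihood for each hypothesis:
  Urn I: 0.08 × 0.41 = 0.0328
  Urn II: 0.06 × 0.16 = 0.0096
  Urn III: 0.56 × 0.344 = 0.19264
  Urn IV: 0.13 × 0.052 = 0.00676
  Urn VI: 0.17 × 0.35 = 0.0595
P(red) = 0.0328 + 0.0096 + 0.19264 + 0.00676 + 0.0595 = 0.3013 → 0.301.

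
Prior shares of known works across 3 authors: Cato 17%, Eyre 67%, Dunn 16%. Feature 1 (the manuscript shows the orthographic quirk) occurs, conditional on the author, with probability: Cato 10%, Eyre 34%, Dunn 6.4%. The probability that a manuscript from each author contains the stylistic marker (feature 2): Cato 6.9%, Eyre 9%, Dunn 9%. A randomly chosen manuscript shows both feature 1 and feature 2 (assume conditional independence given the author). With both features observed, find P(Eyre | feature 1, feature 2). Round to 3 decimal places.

Compute prior × likelihood for every hypothesis:
  Cato: 0.17 × 0.1 × 0.069 = 0.001173
  Eyre: 0.67 × 0.34 × 0.09 = 0.020502
  Dunn: 0.16 × 0.064 × 0.09 = 0.0009216
Total = 0.0225966.
P(Eyre | evidence) = 0.020502 / 0.0225966 ≈ 0.907.

0.907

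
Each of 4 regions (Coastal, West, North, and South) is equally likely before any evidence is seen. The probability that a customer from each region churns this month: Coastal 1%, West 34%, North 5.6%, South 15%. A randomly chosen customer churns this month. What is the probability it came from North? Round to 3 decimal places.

Since the prior is uniform, the posterior is proportional to the likelihood:
  Coastal: 0.01
  West: 0.34
  North: 0.056
  South: 0.15
Total = 0.556.
P(North | evidence) = 0.056 / 0.556 ≈ 0.101.

0.101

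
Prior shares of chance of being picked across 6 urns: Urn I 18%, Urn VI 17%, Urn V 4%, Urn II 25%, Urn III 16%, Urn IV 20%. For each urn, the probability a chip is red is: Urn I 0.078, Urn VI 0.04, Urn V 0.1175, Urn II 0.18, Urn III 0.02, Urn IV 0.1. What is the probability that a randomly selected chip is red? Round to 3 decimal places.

Compute prior × likelihood for every hypothesis:
  Urn I: 0.18 × 0.078 = 0.01404
  Urn VI: 0.17 × 0.04 = 0.0068
  Urn V: 0.04 × 0.1175 = 0.0047
  Urn II: 0.25 × 0.18 = 0.045
  Urn III: 0.16 × 0.02 = 0.0032
  Urn IV: 0.2 × 0.1 = 0.02
P(red) = 0.01404 + 0.0068 + 0.0047 + 0.045 + 0.0032 + 0.02 = 0.09374 → 0.094.

0.094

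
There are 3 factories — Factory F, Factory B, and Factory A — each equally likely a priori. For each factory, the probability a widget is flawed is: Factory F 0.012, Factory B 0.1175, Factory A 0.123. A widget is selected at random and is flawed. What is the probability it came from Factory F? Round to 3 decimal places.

0.048

Since the prior is uniform, the posterior is proportional to the likelihood:
  Factory F: 0.012
  Factory B: 0.1175
  Factory A: 0.123
Normalizing constant = 0.2525.
P(Factory F | evidence) = 0.012 / 0.2525 ≈ 0.048.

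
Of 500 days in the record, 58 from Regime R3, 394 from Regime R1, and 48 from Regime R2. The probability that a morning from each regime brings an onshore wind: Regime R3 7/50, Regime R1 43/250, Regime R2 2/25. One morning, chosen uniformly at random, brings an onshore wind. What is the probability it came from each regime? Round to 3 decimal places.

Unnormalized posteriors (prior × likelihood):
  Regime R3: 0.116 × 0.14 = 0.01624
  Regime R1: 0.788 × 0.172 = 0.135536
  Regime R2: 0.096 × 0.08 = 0.00768
Total = 0.159456.
P(Regime R3 | onshore) = 0.01624/0.159456 ≈ 0.102
P(Regime R1 | onshore) = 0.135536/0.159456 ≈ 0.850
P(Regime R2 | onshore) = 0.00768/0.159456 ≈ 0.048
(Check: 0.102+0.850+0.048 = 1.000.)

Regime R3 0.102, Regime R1 0.850, Regime R2 0.048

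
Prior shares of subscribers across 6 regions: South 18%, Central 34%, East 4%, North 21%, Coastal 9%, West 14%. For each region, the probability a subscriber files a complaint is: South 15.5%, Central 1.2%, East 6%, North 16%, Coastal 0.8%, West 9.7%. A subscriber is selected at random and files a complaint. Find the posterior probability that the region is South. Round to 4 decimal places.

Prior × likelihood for each hypothesis:
  South: 0.18 × 0.155 = 0.0279
  Central: 0.34 × 0.012 = 0.00408
  East: 0.04 × 0.06 = 0.0024
  North: 0.21 × 0.16 = 0.0336
  Coastal: 0.09 × 0.008 = 0.00072
  West: 0.14 × 0.097 = 0.01358
Total = 0.08228.
P(South | evidence) = 0.0279 / 0.08228 ≈ 0.3391.

0.3391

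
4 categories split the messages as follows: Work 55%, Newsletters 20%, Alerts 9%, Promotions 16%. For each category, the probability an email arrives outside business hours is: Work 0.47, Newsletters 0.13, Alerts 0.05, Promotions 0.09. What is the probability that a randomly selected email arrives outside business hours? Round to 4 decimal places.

Prior × likelihood for each hypothesis:
  Work: 0.55 × 0.47 = 0.2585
  Newsletters: 0.2 × 0.13 = 0.026
  Alerts: 0.09 × 0.05 = 0.0045
  Promotions: 0.16 × 0.09 = 0.0144
P(off-hours) = 0.2585 + 0.026 + 0.0045 + 0.0144 = 0.3034 → 0.3034.

0.3034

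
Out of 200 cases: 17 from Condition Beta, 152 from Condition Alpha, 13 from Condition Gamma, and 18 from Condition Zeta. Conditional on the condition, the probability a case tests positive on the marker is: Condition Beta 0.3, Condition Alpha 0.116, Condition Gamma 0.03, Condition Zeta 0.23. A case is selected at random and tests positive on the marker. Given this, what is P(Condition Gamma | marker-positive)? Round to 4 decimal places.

0.0143

By Bayes' rule, posterior ∝ prior × likelihood:
  Condition Beta: 0.085 × 0.3 = 0.0255
  Condition Alpha: 0.76 × 0.116 = 0.08816
  Condition Gamma: 0.065 × 0.03 = 0.00195
  Condition Zeta: 0.09 × 0.23 = 0.0207
Sum = 0.13631.
P(Condition Gamma | evidence) = 0.00195 / 0.13631 ≈ 0.0143.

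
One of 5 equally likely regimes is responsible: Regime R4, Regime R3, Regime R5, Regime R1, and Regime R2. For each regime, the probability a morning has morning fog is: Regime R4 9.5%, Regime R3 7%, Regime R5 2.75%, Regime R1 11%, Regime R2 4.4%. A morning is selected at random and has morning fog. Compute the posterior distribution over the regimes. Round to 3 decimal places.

Since the prior is uniform, the posterior is proportional to the likelihood:
  Regime R4: 0.095
  Regime R3: 0.07
  Regime R5: 0.0275
  Regime R1: 0.11
  Regime R2: 0.044
Normalizing constant = 0.3465.
P(Regime R4 | fog) = 0.095/0.3465 ≈ 0.274
P(Regime R3 | fog) = 0.07/0.3465 ≈ 0.202
P(Regime R5 | fog) = 0.0275/0.3465 ≈ 0.079
P(Regime R1 | fog) = 0.11/0.3465 ≈ 0.317
P(Regime R2 | fog) = 0.044/0.3465 ≈ 0.127

Regime R4 0.274, Regime R3 0.202, Regime R5 0.079, Regime R1 0.317, Regime R2 0.127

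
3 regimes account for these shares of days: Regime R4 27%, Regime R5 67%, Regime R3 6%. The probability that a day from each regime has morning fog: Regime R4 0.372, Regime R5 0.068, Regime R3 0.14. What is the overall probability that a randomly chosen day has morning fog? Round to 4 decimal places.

Compute prior × likelihood for every hypothesis:
  Regime R4: 0.27 × 0.372 = 0.10044
  Regime R5: 0.67 × 0.068 = 0.04556
  Regime R3: 0.06 × 0.14 = 0.0084
P(fog) = 0.10044 + 0.04556 + 0.0084 = 0.1544 → 0.1544.

0.1544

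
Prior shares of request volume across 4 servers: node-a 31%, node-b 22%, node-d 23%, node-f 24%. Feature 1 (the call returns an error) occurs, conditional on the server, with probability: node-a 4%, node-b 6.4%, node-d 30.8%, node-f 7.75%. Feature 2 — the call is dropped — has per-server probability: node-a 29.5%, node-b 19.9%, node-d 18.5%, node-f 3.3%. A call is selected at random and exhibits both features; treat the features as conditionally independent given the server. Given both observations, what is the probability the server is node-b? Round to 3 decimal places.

0.139

Compute prior × likelihood for every hypothesis:
  node-a: 0.31 × 0.04 × 0.295 = 0.003658
  node-b: 0.22 × 0.064 × 0.199 = 0.00280192
  node-d: 0.23 × 0.308 × 0.185 = 0.0131054
  node-f: 0.24 × 0.0775 × 0.033 = 0.0006138
Sum = 0.02017912.
P(node-b | evidence) = 0.00280192 / 0.02017912 ≈ 0.139.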